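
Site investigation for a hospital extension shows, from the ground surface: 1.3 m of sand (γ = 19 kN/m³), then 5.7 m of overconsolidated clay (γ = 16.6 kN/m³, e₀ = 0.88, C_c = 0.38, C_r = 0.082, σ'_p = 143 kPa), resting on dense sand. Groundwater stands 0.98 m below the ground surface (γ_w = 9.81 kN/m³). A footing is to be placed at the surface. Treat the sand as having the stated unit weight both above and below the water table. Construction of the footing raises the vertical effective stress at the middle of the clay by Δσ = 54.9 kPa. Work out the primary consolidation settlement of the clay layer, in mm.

Mid-depth of clay below the ground surface: z = 1.3 + 5.7/2 = 4.15 m.
Total vertical stress at mid-clay: σ_v = 19×1.3 + 16.6×2.85 = 72.01 kPa.
Pore pressure: u = 9.81×(4.15 − 0.98) = 31.098 kPa.
Initial effective stress: σ'_0 = σ_v − u = 72.01 − 31.098 = 40.912 kPa.
Final effective stress: σ'_f = 40.912 + 54.9 = 95.812 kPa.
σ'_f = 95.812 ≤ σ'_p = 143 kPa, so the clay remains overconsolidated and only the recompression index applies:
S_c = C_r·H/(1+e₀)·log₁₀(σ'_f/σ'_0) = 0.082×5.7/1.88×log₁₀(95.812/40.912)
    = 0.24862 × 0.36957 = 0.09188 m

S_c ≈ 91.9 mm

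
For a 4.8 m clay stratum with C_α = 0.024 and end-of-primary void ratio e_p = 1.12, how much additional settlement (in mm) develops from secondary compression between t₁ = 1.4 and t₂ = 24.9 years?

Secondary compression: S_s = C_α·H/(1+e_p)·log₁₀(t₂/t₁)
S_s = 0.024×4.8/(1+1.12)×log₁₀(24.9/1.4)
    = 0.05434 × 1.25 = 0.06793 m

S_s ≈ 67.9 mm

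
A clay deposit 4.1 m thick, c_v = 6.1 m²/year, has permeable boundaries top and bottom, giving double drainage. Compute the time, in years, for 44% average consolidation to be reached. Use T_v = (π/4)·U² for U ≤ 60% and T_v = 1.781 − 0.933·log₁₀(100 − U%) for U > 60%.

t ≈ 0.105 years

Drainage path length: H_d = H/2 = 2.05 m (double drainage).
U ≤ 60%: T_v = (π/4)·U² = (π/4)×0.44² = 0.15205.
t = T_v·H_d²/c_v = 0.15205×2.05²/6.1 = 0.1048 years.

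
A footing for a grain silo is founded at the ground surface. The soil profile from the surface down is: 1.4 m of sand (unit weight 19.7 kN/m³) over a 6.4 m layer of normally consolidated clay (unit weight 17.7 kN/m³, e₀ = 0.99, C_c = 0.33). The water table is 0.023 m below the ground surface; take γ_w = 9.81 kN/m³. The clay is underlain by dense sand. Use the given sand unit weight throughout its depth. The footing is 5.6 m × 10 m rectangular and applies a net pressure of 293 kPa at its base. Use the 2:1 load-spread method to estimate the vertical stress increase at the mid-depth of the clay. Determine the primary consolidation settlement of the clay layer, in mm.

Mid-depth of clay below the ground surface: z = 1.4 + 6.4/2 = 4.6 m.
Total vertical stress at mid-clay: σ_v = 19.7×1.4 + 17.7×3.2 = 84.22 kPa.
Pore pressure: u = 9.81×(4.6 − 0.023) = 44.9 kPa.
Initial effective stress: σ'_0 = σ_v − u = 84.22 − 44.9 = 39.32 kPa.
Stress increase at mid-clay by the 2:1 spreading method:
Δσ = qBL/((B+z)(L+z)) = 293×5.6×10/((5.6+4.6)(10+4.6)) = 110.18 kPa
Final effective stress: σ'_f = σ'_0 + Δσ = 39.32 + 110.18 = 149.5 kPa.
Normally consolidated clay, so the full stress increment lies on the virgin compression line:
S_c = C_c·H/(1+e₀)·log₁₀(σ'_f/σ'_0) = 0.33×6.4/(1+0.99)×log₁₀(149.5/39.32)
    = 1.0613 × 0.58003 = 0.6156 m

S_c ≈ 616 mm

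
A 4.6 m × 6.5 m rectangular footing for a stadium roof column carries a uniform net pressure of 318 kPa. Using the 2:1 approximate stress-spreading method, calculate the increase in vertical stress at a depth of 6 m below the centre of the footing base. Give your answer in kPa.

Δσ_z ≈ 71.8 kPa

By the 2:1 method the load spreads at 1 horizontal : 2 vertical, so at depth z the loaded area has grown by z in each plan dimension:
Δσ = qBL/((B+z)(L+z)) = 318×4.6×6.5/((4.6+6)(6.5+6)) = 71.76 kPa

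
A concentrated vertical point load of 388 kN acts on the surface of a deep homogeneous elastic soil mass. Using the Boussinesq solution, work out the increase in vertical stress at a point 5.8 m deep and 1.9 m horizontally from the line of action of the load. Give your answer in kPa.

Boussinesq vertical stress below a point load on an elastic half-space:
Δσ_z = 3P/(2πz²) · [1 + (r/z)²]^(−5/2)
r/z = 1.9/5.8 = 0.32759; [1+(r/z)²]^(−5/2) = 0.77504.
Δσ_z = 3×388/(2π×5.8²) × 0.77504 = 5.507 × 0.77504 = 4.268 kPa

Δσ_z ≈ 4.27 kPa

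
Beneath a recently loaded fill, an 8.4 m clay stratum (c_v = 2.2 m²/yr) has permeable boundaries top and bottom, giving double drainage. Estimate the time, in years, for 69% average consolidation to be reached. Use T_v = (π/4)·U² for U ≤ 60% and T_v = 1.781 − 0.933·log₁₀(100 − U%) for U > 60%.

Drainage path length: H_d = H/2 = 4.2 m (double drainage).
U > 60%: T_v = 1.781 − 0.933·log₁₀(100 − 69) = 0.38956.
t = T_v·H_d²/c_v = 0.38956×4.2²/2.2 = 3.124 years.

t ≈ 3.12 years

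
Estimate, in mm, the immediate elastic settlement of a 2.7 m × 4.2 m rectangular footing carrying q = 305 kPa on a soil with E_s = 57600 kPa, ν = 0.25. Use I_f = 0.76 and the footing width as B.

S_e ≈ 10.2 mm

Immediate (elastic) settlement: S_e = q·B·(1−ν²)/E_s · I_f.
S_e = 305 × 2.7 × (1 − 0.25²) / 57600 × 0.76
    = 305 × 2.7 × 0.9375 / 57600 × 0.76
    = 0.01019 m = 10.19 mm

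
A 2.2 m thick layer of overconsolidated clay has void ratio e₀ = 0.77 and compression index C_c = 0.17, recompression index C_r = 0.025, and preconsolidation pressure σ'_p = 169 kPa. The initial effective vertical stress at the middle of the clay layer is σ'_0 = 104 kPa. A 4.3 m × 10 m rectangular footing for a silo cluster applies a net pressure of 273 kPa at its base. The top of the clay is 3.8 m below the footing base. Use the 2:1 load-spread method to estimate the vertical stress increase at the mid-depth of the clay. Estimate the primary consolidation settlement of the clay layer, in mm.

Mid-depth of clay below the footing base: z = 3.8 + 2.2/2 = 4.9 m.
Stress increase at mid-clay by the 2:1 spreading method:
Δσ = qBL/((B+z)(L+z)) = 273×4.3×10/((4.3+4.9)(10+4.9)) = 85.636 kPa
Final effective stress: σ'_f = 104 + 85.636 = 189.64 kPa.
σ'_f = 189.64 > σ'_p = 169 kPa, so the stress path crosses the preconsolidation pressure — recompression up to σ'_p, then virgin compression beyond:
S_c = H/(1+e₀)·[C_r·log₁₀(σ'_p/σ'_0) + C_c·log₁₀(σ'_f/σ'_p)]
    = 2.2/1.77 × [0.025×log₁₀(169/104) + 0.17×log₁₀(189.64/169)]
    = 1.2429 × [0.0052713 + 0.0085074] = 0.01713 m

S_c ≈ 17.1 mm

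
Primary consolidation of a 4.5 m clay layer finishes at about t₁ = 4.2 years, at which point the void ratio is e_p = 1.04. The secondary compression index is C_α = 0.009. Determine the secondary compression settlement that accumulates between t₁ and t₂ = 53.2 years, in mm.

Secondary compression: S_s = C_α·H/(1+e_p)·log₁₀(t₂/t₁)
S_s = 0.009×4.5/(1+1.04)×log₁₀(53.2/4.2)
    = 0.01985 × 1.103 = 0.02189 m

S_s ≈ 21.9 mm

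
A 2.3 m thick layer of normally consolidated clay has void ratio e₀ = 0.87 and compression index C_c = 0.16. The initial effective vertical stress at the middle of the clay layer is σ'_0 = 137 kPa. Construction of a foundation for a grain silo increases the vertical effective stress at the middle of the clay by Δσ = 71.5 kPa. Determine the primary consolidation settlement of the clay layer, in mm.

S_c ≈ 35.9 mm

Final effective stress: σ'_f = σ'_0 + Δσ = 137 + 71.5 = 208.5 kPa.
Normally consolidated clay, so the full stress increment lies on the virgin compression line:
S_c = C_c·H/(1+e₀)·log₁₀(σ'_f/σ'_0) = 0.16×2.3/(1+0.87)×log₁₀(208.5/137)
    = 0.19679 × 0.18239 = 0.03589 m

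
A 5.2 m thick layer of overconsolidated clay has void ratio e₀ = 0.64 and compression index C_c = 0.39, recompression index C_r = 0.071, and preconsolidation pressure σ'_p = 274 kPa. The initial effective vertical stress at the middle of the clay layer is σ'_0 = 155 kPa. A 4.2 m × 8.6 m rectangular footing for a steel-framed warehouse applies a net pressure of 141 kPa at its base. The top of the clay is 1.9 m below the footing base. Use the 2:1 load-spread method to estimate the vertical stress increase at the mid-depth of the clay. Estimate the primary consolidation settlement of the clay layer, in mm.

S_c ≈ 24.8 mm

Mid-depth of clay below the footing base: z = 1.9 + 5.2/2 = 4.5 m.
Stress increase at mid-clay by the 2:1 spreading method:
Δσ = qBL/((B+z)(L+z)) = 141×4.2×8.6/((4.2+4.5)(8.6+4.5)) = 44.686 kPa
Final effective stress: σ'_f = 155 + 44.686 = 199.69 kPa.
σ'_f = 199.69 ≤ σ'_p = 274 kPa, so the clay remains overconsolidated and only the recompression index applies:
S_c = C_r·H/(1+e₀)·log₁₀(σ'_f/σ'_0) = 0.071×5.2/1.64×log₁₀(199.69/155)
    = 0.22512 × 0.11002 = 0.02477 m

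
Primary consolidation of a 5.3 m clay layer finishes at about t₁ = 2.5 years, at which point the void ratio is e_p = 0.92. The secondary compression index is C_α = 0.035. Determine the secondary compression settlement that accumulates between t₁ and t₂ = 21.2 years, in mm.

Secondary compression: S_s = C_α·H/(1+e_p)·log₁₀(t₂/t₁)
S_s = 0.035×5.3/(1+0.92)×log₁₀(21.2/2.5)
    = 0.09661 × 0.9284 = 0.0897 m

S_s ≈ 89.7 mm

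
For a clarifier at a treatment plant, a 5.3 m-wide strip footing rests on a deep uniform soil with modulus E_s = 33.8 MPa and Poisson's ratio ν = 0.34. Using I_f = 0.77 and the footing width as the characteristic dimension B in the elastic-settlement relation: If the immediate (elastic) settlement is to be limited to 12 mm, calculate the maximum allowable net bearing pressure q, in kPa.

E_s = 33.8 MPa = 33800 kPa.
S_e = q·B·(1−ν²)/E_s · I_f  ⇒  q = S_e·E_s / (B·(1−ν²)·I_f).
q = 0.012 × 33800 / (5.3 × 0.8844 × 0.77) = 112.4 kPa

q ≈ 112 kPa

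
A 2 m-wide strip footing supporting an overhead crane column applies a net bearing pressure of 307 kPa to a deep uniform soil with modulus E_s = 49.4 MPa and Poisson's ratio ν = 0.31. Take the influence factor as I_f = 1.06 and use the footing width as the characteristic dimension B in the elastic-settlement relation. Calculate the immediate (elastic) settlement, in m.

Immediate (elastic) settlement: S_e = q·B·(1−ν²)/E_s · I_f.
E_s = 49.4 MPa = 49400 kPa.
S_e = 307 × 2 × (1 − 0.31²) / 49400 × 1.06
    = 307 × 2 × 0.9039 / 49400 × 1.06
    = 0.01191 m

S_e ≈ 0.0119 m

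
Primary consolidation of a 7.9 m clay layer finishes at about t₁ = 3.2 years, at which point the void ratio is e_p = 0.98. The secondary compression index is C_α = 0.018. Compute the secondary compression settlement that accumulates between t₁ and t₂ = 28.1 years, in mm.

Secondary compression: S_s = C_α·H/(1+e_p)·log₁₀(t₂/t₁)
S_s = 0.018×7.9/(1+0.98)×log₁₀(28.1/3.2)
    = 0.07182 × 0.9436 = 0.06776 m

S_s ≈ 67.8 mm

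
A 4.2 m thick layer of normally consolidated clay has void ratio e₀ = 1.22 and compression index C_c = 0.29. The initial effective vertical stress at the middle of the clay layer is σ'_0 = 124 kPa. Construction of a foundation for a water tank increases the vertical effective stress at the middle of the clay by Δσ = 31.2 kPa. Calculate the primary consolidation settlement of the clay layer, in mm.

Final effective stress: σ'_f = σ'_0 + Δσ = 124 + 31.2 = 155.2 kPa.
Normally consolidated clay, so the full stress increment lies on the virgin compression line:
S_c = C_c·H/(1+e₀)·log₁₀(σ'_f/σ'_0) = 0.29×4.2/(1+1.22)×log₁₀(155.2/124)
    = 0.54865 × 0.09747 = 0.05348 m

S_c ≈ 53.5 mm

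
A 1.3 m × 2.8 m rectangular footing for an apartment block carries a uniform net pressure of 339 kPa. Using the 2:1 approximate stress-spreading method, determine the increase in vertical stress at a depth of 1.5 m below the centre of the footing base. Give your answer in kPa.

By the 2:1 method the load spreads at 1 horizontal : 2 vertical, so at depth z the loaded area has grown by z in each plan dimension:
Δσ = qBL/((B+z)(L+z)) = 339×1.3×2.8/((1.3+1.5)(2.8+1.5)) = 102.49 kPa

Δσ_z ≈ 102 kPa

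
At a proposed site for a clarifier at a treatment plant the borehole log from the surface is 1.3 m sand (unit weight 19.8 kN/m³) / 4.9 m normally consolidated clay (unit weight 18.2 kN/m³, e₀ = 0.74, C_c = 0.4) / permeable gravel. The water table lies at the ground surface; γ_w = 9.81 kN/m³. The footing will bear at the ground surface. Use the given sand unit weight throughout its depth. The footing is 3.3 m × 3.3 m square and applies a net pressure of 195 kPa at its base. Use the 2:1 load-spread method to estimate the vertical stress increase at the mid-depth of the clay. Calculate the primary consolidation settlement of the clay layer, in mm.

S_c ≈ 402 mm

Mid-depth of clay below the ground surface: z = 1.3 + 4.9/2 = 3.75 m.
Total vertical stress at mid-clay: σ_v = 19.8×1.3 + 18.2×2.45 = 70.33 kPa.
Pore pressure: u = 9.81×(3.75 − 0) = 36.788 kPa.
Initial effective stress: σ'_0 = σ_v − u = 70.33 − 36.788 = 33.542 kPa.
Stress increase at mid-clay by the 2:1 spreading method:
Δσ = qBL/((B+z)(L+z)) = 195×3.3×3.3/((3.3+3.75)(3.3+3.75)) = 42.725 kPa
Final effective stress: σ'_f = σ'_0 + Δσ = 33.542 + 42.725 = 76.267 kPa.
Normally consolidated clay, so the full stress increment lies on the virgin compression line:
S_c = C_c·H/(1+e₀)·log₁₀(σ'_f/σ'_0) = 0.4×4.9/(1+0.74)×log₁₀(76.267/33.542)
    = 1.1264 × 0.35675 = 0.4018 m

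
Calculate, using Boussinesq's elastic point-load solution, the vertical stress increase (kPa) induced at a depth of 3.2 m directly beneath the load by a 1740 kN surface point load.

Boussinesq vertical stress below a point load on an elastic half-space:
Δσ_z = 3P/(2πz²) · [1 + (r/z)²]^(−5/2)
r/z = 0/3.2 = 0; [1+(r/z)²]^(−5/2) = 1.
Δσ_z = 3×1740/(2π×3.2²) × 1 = 81.132 × 1 = 81.13 kPa

Δσ_z ≈ 81.1 kPa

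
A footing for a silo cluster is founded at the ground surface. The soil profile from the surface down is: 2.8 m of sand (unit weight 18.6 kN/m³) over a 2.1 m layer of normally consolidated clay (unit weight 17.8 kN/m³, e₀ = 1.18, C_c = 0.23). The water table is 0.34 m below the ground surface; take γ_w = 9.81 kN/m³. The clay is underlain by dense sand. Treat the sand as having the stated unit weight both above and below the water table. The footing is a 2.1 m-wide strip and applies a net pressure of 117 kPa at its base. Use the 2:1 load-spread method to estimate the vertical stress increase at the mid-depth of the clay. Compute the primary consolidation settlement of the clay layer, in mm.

Mid-depth of clay below the ground surface: z = 2.8 + 2.1/2 = 3.85 m.
Total vertical stress at mid-clay: σ_v = 18.6×2.8 + 17.8×1.05 = 70.77 kPa.
Pore pressure: u = 9.81×(3.85 − 0.34) = 34.433 kPa.
Initial effective stress: σ'_0 = σ_v − u = 70.77 − 34.433 = 36.337 kPa.
Stress increase at mid-clay by the 2:1 spreading method:
Δσ = qB/(B+z) = 117×2.1/(2.1+3.85) = 41.294 kPa
Final effective stress: σ'_f = σ'_0 + Δσ = 36.337 + 41.294 = 77.631 kPa.
Normally consolidated clay, so the full stress increment lies on the virgin compression line:
S_c = C_c·H/(1+e₀)·log₁₀(σ'_f/σ'_0) = 0.23×2.1/(1+1.18)×log₁₀(77.631/36.337)
    = 0.22156 × 0.32969 = 0.07305 m

S_c ≈ 73 mm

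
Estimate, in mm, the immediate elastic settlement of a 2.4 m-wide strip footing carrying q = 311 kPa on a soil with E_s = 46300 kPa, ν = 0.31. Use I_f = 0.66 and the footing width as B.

Immediate (elastic) settlement: S_e = q·B·(1−ν²)/E_s · I_f.
S_e = 311 × 2.4 × (1 − 0.31²) / 46300 × 0.66
    = 311 × 2.4 × 0.9039 / 46300 × 0.66
    = 0.009617 m = 9.617 mm

S_e ≈ 9.62 mm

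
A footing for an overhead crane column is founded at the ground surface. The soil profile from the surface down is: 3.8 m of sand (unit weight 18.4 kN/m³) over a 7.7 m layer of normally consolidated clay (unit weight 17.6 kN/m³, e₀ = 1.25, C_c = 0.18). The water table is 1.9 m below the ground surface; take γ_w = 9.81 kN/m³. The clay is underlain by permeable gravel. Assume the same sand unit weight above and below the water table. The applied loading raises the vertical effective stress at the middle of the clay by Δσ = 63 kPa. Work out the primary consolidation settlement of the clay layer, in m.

Mid-depth of clay below the ground surface: z = 3.8 + 7.7/2 = 7.65 m.
Total vertical stress at mid-clay: σ_v = 18.4×3.8 + 17.6×3.85 = 137.68 kPa.
Pore pressure: u = 9.81×(7.65 − 1.9) = 56.408 kPa.
Initial effective stress: σ'_0 = σ_v − u = 137.68 − 56.408 = 81.272 kPa.
Final effective stress: σ'_f = σ'_0 + Δσ = 81.272 + 63 = 144.27 kPa.
Normally consolidated clay, so the full stress increment lies on the virgin compression line:
S_c = C_c·H/(1+e₀)·log₁₀(σ'_f/σ'_0) = 0.18×7.7/(1+1.25)×log₁₀(144.27/81.272)
    = 0.616 × 0.24924 = 0.1535 m

S_c ≈ 0.154 m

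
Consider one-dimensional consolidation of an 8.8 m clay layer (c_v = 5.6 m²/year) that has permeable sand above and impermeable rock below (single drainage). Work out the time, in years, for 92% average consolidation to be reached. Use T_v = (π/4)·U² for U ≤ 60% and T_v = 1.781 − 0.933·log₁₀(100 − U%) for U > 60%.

t ≈ 13 years

Drainage path length: H_d = H = 8.8 m (single drainage).
U > 60%: T_v = 1.781 − 0.933·log₁₀(100 − 92) = 0.93842.
t = T_v·H_d²/c_v = 0.93842×8.8²/5.6 = 12.98 years.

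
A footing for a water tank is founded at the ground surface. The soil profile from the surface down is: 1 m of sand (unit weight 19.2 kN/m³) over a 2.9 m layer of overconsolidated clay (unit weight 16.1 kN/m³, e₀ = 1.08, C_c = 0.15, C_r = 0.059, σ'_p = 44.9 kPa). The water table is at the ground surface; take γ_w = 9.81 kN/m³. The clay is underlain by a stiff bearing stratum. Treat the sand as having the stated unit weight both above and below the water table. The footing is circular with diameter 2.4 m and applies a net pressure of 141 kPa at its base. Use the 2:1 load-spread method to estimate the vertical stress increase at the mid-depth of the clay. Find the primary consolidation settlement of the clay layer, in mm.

S_c ≈ 46.8 mm

Mid-depth of clay below the ground surface: z = 1 + 2.9/2 = 2.45 m.
Total vertical stress at mid-clay: σ_v = 19.2×1 + 16.1×1.45 = 42.545 kPa.
Pore pressure: u = 9.81×(2.45 − 0) = 24.035 kPa.
Initial effective stress: σ'_0 = σ_v − u = 42.545 − 24.035 = 18.51 kPa.
Stress increase at mid-clay by the 2:1 spreading method:
Δσ ≈ qD²/(D+z)² = 141×2.4²/(2.4+2.45)² = 34.527 kPa
Final effective stress: σ'_f = 18.51 + 34.527 = 53.037 kPa.
σ'_f = 53.037 > σ'_p = 44.9 kPa, so the stress path crosses the preconsolidation pressure — recompression up to σ'_p, then virgin compression beyond:
S_c = H/(1+e₀)·[C_r·log₁₀(σ'_p/σ'_0) + C_c·log₁₀(σ'_f/σ'_p)]
    = 2.9/2.08 × [0.059×log₁₀(44.9/18.51) + 0.15×log₁₀(53.037/44.9)]
    = 1.3942 × [0.022706 + 0.01085] = 0.04678 m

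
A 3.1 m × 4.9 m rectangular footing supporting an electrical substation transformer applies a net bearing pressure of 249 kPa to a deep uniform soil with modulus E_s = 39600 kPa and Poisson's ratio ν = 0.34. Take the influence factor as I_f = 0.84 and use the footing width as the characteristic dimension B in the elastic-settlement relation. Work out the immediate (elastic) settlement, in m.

Immediate (elastic) settlement: S_e = q·B·(1−ν²)/E_s · I_f.
S_e = 249 × 3.1 × (1 − 0.34²) / 39600 × 0.84
    = 249 × 3.1 × 0.8844 / 39600 × 0.84
    = 0.01448 m

S_e ≈ 0.0145 m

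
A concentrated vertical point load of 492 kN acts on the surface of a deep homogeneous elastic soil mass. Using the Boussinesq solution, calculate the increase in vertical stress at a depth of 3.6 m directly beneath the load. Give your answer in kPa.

Boussinesq vertical stress below a point load on an elastic half-space:
Δσ_z = 3P/(2πz²) · [1 + (r/z)²]^(−5/2)
r/z = 0/3.6 = 0; [1+(r/z)²]^(−5/2) = 1.
Δσ_z = 3×492/(2π×3.6²) × 1 = 18.126 × 1 = 18.13 kPa

Δσ_z ≈ 18.1 kPa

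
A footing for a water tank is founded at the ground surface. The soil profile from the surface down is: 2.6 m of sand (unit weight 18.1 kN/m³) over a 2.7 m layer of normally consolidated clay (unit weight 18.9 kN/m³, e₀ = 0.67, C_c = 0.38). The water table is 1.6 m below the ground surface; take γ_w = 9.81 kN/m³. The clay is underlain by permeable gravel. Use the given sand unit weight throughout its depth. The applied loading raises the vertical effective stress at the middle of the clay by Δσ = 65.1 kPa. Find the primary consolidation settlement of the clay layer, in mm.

Mid-depth of clay below the ground surface: z = 2.6 + 2.7/2 = 3.95 m.
Total vertical stress at mid-clay: σ_v = 18.1×2.6 + 18.9×1.35 = 72.575 kPa.
Pore pressure: u = 9.81×(3.95 − 1.6) = 23.054 kPa.
Initial effective stress: σ'_0 = σ_v − u = 72.575 − 23.054 = 49.521 kPa.
Final effective stress: σ'_f = σ'_0 + Δσ = 49.521 + 65.1 = 114.62 kPa.
Normally consolidated clay, so the full stress increment lies on the virgin compression line:
S_c = C_c·H/(1+e₀)·log₁₀(σ'_f/σ'_0) = 0.38×2.7/(1+0.67)×log₁₀(114.62/49.521)
    = 0.61437 × 0.36447 = 0.2239 m

S_c ≈ 224 mm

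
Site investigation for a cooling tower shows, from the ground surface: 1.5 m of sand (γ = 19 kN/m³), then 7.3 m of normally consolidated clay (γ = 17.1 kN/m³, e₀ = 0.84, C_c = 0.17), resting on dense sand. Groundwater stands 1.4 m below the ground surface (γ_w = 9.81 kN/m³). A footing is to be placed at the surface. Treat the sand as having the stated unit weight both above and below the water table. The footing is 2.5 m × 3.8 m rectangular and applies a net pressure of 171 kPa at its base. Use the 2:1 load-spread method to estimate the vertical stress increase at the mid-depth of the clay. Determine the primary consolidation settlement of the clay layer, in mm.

Mid-depth of clay below the ground surface: z = 1.5 + 7.3/2 = 5.15 m.
Total vertical stress at mid-clay: σ_v = 19×1.5 + 17.1×3.65 = 90.915 kPa.
Pore pressure: u = 9.81×(5.15 − 1.4) = 36.788 kPa.
Initial effective stress: σ'_0 = σ_v − u = 90.915 − 36.788 = 54.127 kPa.
Stress increase at mid-clay by the 2:1 spreading method:
Δσ = qBL/((B+z)(L+z)) = 171×2.5×3.8/((2.5+5.15)(3.8+5.15)) = 23.727 kPa
Final effective stress: σ'_f = σ'_0 + Δσ = 54.127 + 23.727 = 77.854 kPa.
Normally consolidated clay, so the full stress increment lies on the virgin compression line:
S_c = C_c·H/(1+e₀)·log₁₀(σ'_f/σ'_0) = 0.17×7.3/(1+0.84)×log₁₀(77.854/54.127)
    = 0.67446 × 0.15787 = 0.1065 m

S_c ≈ 106 mm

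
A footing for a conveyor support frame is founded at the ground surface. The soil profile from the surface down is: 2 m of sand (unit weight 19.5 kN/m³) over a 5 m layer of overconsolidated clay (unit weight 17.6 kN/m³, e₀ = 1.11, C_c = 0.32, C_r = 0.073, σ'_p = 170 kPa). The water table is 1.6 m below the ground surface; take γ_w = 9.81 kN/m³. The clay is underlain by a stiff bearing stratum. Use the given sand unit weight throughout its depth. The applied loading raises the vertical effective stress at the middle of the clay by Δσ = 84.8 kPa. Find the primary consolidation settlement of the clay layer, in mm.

Mid-depth of clay below the ground surface: z = 2 + 5/2 = 4.5 m.
Total vertical stress at mid-clay: σ_v = 19.5×2 + 17.6×2.5 = 83 kPa.
Pore pressure: u = 9.81×(4.5 − 1.6) = 28.449 kPa.
Initial effective stress: σ'_0 = σ_v − u = 83 − 28.449 = 54.551 kPa.
Final effective stress: σ'_f = 54.551 + 84.8 = 139.35 kPa.
σ'_f = 139.35 ≤ σ'_p = 170 kPa, so the clay remains overconsolidated and only the recompression index applies:
S_c = C_r·H/(1+e₀)·log₁₀(σ'_f/σ'_0) = 0.073×5/2.11×log₁₀(139.35/54.551)
    = 0.17299 × 0.4073 = 0.07046 m

S_c ≈ 70.5 mm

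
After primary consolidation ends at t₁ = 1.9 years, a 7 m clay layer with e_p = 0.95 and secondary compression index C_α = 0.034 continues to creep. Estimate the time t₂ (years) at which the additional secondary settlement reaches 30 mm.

S_s = C_α·H/(1+e_p)·log₁₀(t₂/t₁) ⇒ log₁₀(t₂/t₁) = S_s·(1+e_p)/(C_α·H).
log₁₀(t₂/t₁) = 0.03 × (1+0.95) / (0.034×7) = 0.2458
t₂ = t₁ × 10^0.2458 = 1.9 × 1.761 = 3.346 years

t₂ ≈ 3.35 years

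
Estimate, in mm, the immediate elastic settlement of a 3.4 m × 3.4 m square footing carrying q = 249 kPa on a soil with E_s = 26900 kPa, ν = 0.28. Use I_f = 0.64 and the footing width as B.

Immediate (elastic) settlement: S_e = q·B·(1−ν²)/E_s · I_f.
S_e = 249 × 3.4 × (1 − 0.28²) / 26900 × 0.64
    = 249 × 3.4 × 0.9216 / 26900 × 0.64
    = 0.01856 m = 18.56 mm

S_e ≈ 18.6 mm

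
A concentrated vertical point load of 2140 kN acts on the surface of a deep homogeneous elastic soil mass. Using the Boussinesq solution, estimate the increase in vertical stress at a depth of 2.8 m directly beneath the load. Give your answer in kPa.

Boussinesq vertical stress below a point load on an elastic half-space:
Δσ_z = 3P/(2πz²) · [1 + (r/z)²]^(−5/2)
r/z = 0/2.8 = 0; [1+(r/z)²]^(−5/2) = 1.
Δσ_z = 3×2140/(2π×2.8²) × 1 = 130.33 × 1 = 130.3 kPa

Δσ_z ≈ 130 kPa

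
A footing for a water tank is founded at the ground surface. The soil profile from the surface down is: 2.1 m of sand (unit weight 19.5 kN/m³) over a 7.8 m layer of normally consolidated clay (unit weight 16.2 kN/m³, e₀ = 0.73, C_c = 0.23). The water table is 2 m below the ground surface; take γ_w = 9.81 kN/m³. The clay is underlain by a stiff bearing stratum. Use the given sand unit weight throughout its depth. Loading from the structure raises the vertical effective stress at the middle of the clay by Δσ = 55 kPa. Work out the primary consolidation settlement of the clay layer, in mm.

Mid-depth of clay below the ground surface: z = 2.1 + 7.8/2 = 6 m.
Total vertical stress at mid-clay: σ_v = 19.5×2.1 + 16.2×3.9 = 104.13 kPa.
Pore pressure: u = 9.81×(6 − 2) = 39.24 kPa.
Initial effective stress: σ'_0 = σ_v − u = 104.13 − 39.24 = 64.89 kPa.
Final effective stress: σ'_f = σ'_0 + Δσ = 64.89 + 55 = 119.89 kPa.
Normally consolidated clay, so the full stress increment lies on the virgin compression line:
S_c = C_c·H/(1+e₀)·log₁₀(σ'_f/σ'_0) = 0.23×7.8/(1+0.73)×log₁₀(119.89/64.89)
    = 1.037 × 0.26661 = 0.2765 m

S_c ≈ 276 mm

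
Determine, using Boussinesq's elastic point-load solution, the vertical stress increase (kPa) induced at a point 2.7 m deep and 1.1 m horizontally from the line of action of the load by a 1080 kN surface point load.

Boussinesq vertical stress below a point load on an elastic half-space:
Δσ_z = 3P/(2πz²) · [1 + (r/z)²]^(−5/2)
r/z = 1.1/2.7 = 0.40741; [1+(r/z)²]^(−5/2) = 0.6812.
Δσ_z = 3×1080/(2π×2.7²) × 0.6812 = 70.736 × 0.6812 = 48.19 kPa

Δσ_z ≈ 48.2 kPa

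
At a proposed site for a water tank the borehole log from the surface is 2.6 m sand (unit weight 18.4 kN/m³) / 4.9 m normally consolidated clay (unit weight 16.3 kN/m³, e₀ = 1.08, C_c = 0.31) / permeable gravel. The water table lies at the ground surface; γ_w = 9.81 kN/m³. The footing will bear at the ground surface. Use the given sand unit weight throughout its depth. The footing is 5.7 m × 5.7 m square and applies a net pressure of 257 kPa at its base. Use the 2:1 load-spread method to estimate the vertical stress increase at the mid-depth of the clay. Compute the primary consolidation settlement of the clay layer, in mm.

Mid-depth of clay below the ground surface: z = 2.6 + 4.9/2 = 5.05 m.
Total vertical stress at mid-clay: σ_v = 18.4×2.6 + 16.3×2.45 = 87.775 kPa.
Pore pressure: u = 9.81×(5.05 − 0) = 49.541 kPa.
Initial effective stress: σ'_0 = σ_v − u = 87.775 − 49.541 = 38.234 kPa.
Stress increase at mid-clay by the 2:1 spreading method:
Δσ = qBL/((B+z)(L+z)) = 257×5.7×5.7/((5.7+5.05)(5.7+5.05)) = 72.255 kPa
Final effective stress: σ'_f = σ'_0 + Δσ = 38.234 + 72.255 = 110.49 kPa.
Normally consolidated clay, so the full stress increment lies on the virgin compression line:
S_c = C_c·H/(1+e₀)·log₁₀(σ'_f/σ'_0) = 0.31×4.9/(1+1.08)×log₁₀(110.49/38.234)
    = 0.73029 × 0.46087 = 0.3366 m

S_c ≈ 337 mm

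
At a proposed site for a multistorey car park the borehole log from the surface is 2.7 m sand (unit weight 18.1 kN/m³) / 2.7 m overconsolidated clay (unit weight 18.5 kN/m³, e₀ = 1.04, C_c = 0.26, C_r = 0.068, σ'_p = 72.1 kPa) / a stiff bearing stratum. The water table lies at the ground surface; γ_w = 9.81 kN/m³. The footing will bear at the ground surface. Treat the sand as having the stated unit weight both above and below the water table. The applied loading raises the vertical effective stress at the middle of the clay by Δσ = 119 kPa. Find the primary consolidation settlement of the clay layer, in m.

S_c ≈ 0.142 m

Mid-depth of clay below the ground surface: z = 2.7 + 2.7/2 = 4.05 m.
Total vertical stress at mid-clay: σ_v = 18.1×2.7 + 18.5×1.35 = 73.845 kPa.
Pore pressure: u = 9.81×(4.05 − 0) = 39.73 kPa.
Initial effective stress: σ'_0 = σ_v − u = 73.845 − 39.73 = 34.115 kPa.
Final effective stress: σ'_f = 34.115 + 119 = 153.12 kPa.
σ'_f = 153.12 > σ'_p = 72.1 kPa, so the stress path crosses the preconsolidation pressure — recompression up to σ'_p, then virgin compression beyond:
S_c = H/(1+e₀)·[C_r·log₁₀(σ'_p/σ'_0) + C_c·log₁₀(σ'_f/σ'_p)]
    = 2.7/2.04 × [0.068×log₁₀(72.1/34.115) + 0.26×log₁₀(153.12/72.1)]
    = 1.3235 × [0.022099 + 0.085045] = 0.1418 m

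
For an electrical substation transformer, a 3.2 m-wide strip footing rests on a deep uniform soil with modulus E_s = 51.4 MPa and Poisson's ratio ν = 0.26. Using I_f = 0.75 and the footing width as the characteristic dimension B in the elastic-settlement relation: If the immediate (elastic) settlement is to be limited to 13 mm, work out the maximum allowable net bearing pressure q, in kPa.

q ≈ 299 kPa

E_s = 51.4 MPa = 51400 kPa.
S_e = q·B·(1−ν²)/E_s · I_f  ⇒  q = S_e·E_s / (B·(1−ν²)·I_f).
q = 0.013 × 51400 / (3.2 × 0.9324 × 0.75) = 298.6 kPa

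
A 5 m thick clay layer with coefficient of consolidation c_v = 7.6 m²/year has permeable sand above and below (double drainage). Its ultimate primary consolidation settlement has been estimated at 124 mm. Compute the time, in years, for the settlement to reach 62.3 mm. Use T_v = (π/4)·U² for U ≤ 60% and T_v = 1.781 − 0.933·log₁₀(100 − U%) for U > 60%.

t ≈ 0.163 years

Drainage path length: H_d = H/2 = 2.5 m (double drainage).
U = S(t)/S_ult = 62.3/124 = 0.5024.
U ≤ 60%: T_v = (π/4)·U² = (π/4)×0.50242² = 0.19825.
t = T_v·H_d²/c_v = 0.19825×2.5²/7.6 = 0.163 years.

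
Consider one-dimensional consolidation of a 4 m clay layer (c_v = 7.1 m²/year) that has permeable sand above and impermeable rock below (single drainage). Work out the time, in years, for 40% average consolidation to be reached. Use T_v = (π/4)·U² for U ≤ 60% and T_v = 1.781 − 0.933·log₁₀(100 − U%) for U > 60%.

Drainage path length: H_d = H = 4 m (single drainage).
U ≤ 60%: T_v = (π/4)·U² = (π/4)×0.4² = 0.12566.
t = T_v·H_d²/c_v = 0.12566×4²/7.1 = 0.2832 years.

t ≈ 0.283 years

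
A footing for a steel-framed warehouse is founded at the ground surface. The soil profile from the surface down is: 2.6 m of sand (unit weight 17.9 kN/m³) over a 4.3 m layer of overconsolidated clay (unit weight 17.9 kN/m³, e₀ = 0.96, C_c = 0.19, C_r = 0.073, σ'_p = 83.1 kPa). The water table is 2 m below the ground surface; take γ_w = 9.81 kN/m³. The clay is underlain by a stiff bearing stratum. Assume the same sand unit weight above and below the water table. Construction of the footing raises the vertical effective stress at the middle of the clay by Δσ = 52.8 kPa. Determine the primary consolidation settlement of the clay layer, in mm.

S_c ≈ 77.1 mm

Mid-depth of clay below the ground surface: z = 2.6 + 4.3/2 = 4.75 m.
Total vertical stress at mid-clay: σ_v = 17.9×2.6 + 17.9×2.15 = 85.025 kPa.
Pore pressure: u = 9.81×(4.75 − 2) = 26.978 kPa.
Initial effective stress: σ'_0 = σ_v − u = 85.025 − 26.978 = 58.047 kPa.
Final effective stress: σ'_f = 58.047 + 52.8 = 110.85 kPa.
σ'_f = 110.85 > σ'_p = 83.1 kPa, so the stress path crosses the preconsolidation pressure — recompression up to σ'_p, then virgin compression beyond:
S_c = H/(1+e₀)·[C_r·log₁₀(σ'_p/σ'_0) + C_c·log₁₀(σ'_f/σ'_p)]
    = 4.3/1.96 × [0.073×log₁₀(83.1/58.047) + 0.19×log₁₀(110.85/83.1)]
    = 2.1939 × [0.011375 + 0.023776] = 0.07712 m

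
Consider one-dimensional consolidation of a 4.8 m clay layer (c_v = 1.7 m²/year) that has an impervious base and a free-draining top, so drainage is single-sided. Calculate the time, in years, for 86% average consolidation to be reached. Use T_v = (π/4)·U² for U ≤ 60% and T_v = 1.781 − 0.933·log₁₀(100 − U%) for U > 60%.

t ≈ 9.65 years

Drainage path length: H_d = H = 4.8 m (single drainage).
U > 60%: T_v = 1.781 − 0.933·log₁₀(100 − 86) = 0.71166.
t = T_v·H_d²/c_v = 0.71166×4.8²/1.7 = 9.645 years.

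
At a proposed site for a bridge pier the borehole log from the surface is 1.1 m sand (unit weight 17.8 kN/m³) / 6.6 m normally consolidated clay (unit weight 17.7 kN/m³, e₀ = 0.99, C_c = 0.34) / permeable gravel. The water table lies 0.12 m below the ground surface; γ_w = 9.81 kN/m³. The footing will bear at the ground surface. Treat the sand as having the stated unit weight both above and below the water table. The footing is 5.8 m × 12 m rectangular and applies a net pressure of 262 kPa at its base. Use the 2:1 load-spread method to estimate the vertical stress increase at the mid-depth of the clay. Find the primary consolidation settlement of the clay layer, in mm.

S_c ≈ 682 mm

Mid-depth of clay below the ground surface: z = 1.1 + 6.6/2 = 4.4 m.
Total vertical stress at mid-clay: σ_v = 17.8×1.1 + 17.7×3.3 = 77.99 kPa.
Pore pressure: u = 9.81×(4.4 − 0.12) = 41.987 kPa.
Initial effective stress: σ'_0 = σ_v − u = 77.99 − 41.987 = 36.003 kPa.
Stress increase at mid-clay by the 2:1 spreading method:
Δσ = qBL/((B+z)(L+z)) = 262×5.8×12/((5.8+4.4)(12+4.4)) = 109.01 kPa
Final effective stress: σ'_f = σ'_0 + Δσ = 36.003 + 109.01 = 145.01 kPa.
Normally consolidated clay, so the full stress increment lies on the virgin compression line:
S_c = C_c·H/(1+e₀)·log₁₀(σ'_f/σ'_0) = 0.34×6.6/(1+0.99)×log₁₀(145.01/36.003)
    = 1.1276 × 0.60506 = 0.6823 m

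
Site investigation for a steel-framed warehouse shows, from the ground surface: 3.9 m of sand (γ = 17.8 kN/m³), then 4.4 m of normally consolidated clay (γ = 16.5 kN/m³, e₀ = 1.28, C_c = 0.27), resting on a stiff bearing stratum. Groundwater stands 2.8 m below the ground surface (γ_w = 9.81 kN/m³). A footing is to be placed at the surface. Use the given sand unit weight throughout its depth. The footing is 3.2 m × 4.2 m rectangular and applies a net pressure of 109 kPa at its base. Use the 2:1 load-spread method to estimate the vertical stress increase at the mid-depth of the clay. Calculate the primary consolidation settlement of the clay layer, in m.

Mid-depth of clay below the ground surface: z = 3.9 + 4.4/2 = 6.1 m.
Total vertical stress at mid-clay: σ_v = 17.8×3.9 + 16.5×2.2 = 105.72 kPa.
Pore pressure: u = 9.81×(6.1 − 2.8) = 32.373 kPa.
Initial effective stress: σ'_0 = σ_v − u = 105.72 − 32.373 = 73.347 kPa.
Stress increase at mid-clay by the 2:1 spreading method:
Δσ = qBL/((B+z)(L+z)) = 109×3.2×4.2/((3.2+6.1)(4.2+6.1)) = 15.293 kPa
Final effective stress: σ'_f = σ'_0 + Δσ = 73.347 + 15.293 = 88.64 kPa.
Normally consolidated clay, so the full stress increment lies on the virgin compression line:
S_c = C_c·H/(1+e₀)·log₁₀(σ'_f/σ'_0) = 0.27×4.4/(1+1.28)×log₁₀(88.64/73.347)
    = 0.52105 × 0.082247 = 0.04285 m

S_c ≈ 0.0429 m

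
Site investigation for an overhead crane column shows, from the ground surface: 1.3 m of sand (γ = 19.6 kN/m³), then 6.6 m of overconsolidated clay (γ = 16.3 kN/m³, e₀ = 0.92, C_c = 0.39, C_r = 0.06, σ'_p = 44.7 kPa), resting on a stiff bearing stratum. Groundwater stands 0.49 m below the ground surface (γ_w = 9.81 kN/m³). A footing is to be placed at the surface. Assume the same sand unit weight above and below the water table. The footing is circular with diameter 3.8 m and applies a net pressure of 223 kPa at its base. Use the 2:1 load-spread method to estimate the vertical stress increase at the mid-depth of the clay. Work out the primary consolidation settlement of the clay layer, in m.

Mid-depth of clay below the ground surface: z = 1.3 + 6.6/2 = 4.6 m.
Total vertical stress at mid-clay: σ_v = 19.6×1.3 + 16.3×3.3 = 79.27 kPa.
Pore pressure: u = 9.81×(4.6 − 0.49) = 40.319 kPa.
Initial effective stress: σ'_0 = σ_v − u = 79.27 − 40.319 = 38.951 kPa.
Stress increase at mid-clay by the 2:1 spreading method:
Δσ ≈ qD²/(D+z)² = 223×3.8²/(3.8+4.6)² = 45.637 kPa
Final effective stress: σ'_f = 38.951 + 45.637 = 84.588 kPa.
σ'_f = 84.588 > σ'_p = 44.7 kPa, so the stress path crosses the preconsolidation pressure — recompression up to σ'_p, then virgin compression beyond:
S_c = H/(1+e₀)·[C_r·log₁₀(σ'_p/σ'_0) + C_c·log₁₀(σ'_f/σ'_p)]
    = 6.6/1.92 × [0.06×log₁₀(44.7/38.951) + 0.39×log₁₀(84.588/44.7)]
    = 3.4375 × [0.0035873 + 0.10803] = 0.3837 m

S_c ≈ 0.384 m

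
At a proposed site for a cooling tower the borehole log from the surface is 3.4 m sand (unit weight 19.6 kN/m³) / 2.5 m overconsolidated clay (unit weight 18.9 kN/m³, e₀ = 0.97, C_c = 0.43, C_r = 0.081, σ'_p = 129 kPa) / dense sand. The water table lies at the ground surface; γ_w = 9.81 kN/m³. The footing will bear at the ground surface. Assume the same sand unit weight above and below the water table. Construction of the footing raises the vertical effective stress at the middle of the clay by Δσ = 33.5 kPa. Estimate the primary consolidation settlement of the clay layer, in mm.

S_c ≈ 25 mm

Mid-depth of clay below the ground surface: z = 3.4 + 2.5/2 = 4.65 m.
Total vertical stress at mid-clay: σ_v = 19.6×3.4 + 18.9×1.25 = 90.265 kPa.
Pore pressure: u = 9.81×(4.65 − 0) = 45.617 kPa.
Initial effective stress: σ'_0 = σ_v − u = 90.265 − 45.617 = 44.648 kPa.
Final effective stress: σ'_f = 44.648 + 33.5 = 78.148 kPa.
σ'_f = 78.148 ≤ σ'_p = 129 kPa, so the clay remains overconsolidated and only the recompression index applies:
S_c = C_r·H/(1+e₀)·log₁₀(σ'_f/σ'_0) = 0.081×2.5/1.97×log₁₀(78.148/44.648)
    = 0.10279 × 0.24312 = 0.02499 m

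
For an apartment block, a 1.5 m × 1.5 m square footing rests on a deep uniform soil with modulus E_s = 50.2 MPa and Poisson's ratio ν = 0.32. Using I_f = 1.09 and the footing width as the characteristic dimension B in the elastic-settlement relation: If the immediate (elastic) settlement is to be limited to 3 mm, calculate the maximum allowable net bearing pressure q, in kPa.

E_s = 50.2 MPa = 50200 kPa.
S_e = q·B·(1−ν²)/E_s · I_f  ⇒  q = S_e·E_s / (B·(1−ν²)·I_f).
q = 0.003 × 50200 / (1.5 × 0.8976 × 1.09) = 102.6 kPa

q ≈ 103 kPa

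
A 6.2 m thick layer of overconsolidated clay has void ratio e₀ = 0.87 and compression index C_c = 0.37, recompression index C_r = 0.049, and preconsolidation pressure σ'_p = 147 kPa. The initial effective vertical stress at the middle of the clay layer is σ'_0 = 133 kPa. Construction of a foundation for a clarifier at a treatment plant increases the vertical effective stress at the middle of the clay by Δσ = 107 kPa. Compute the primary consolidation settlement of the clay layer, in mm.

S_c ≈ 268 mm

Final effective stress: σ'_f = 133 + 107 = 240 kPa.
σ'_f = 240 > σ'_p = 147 kPa, so the stress path crosses the preconsolidation pressure — recompression up to σ'_p, then virgin compression beyond:
S_c = H/(1+e₀)·[C_r·log₁₀(σ'_p/σ'_0) + C_c·log₁₀(σ'_f/σ'_p)]
    = 6.2/1.87 × [0.049×log₁₀(147/133) + 0.37×log₁₀(240/147)]
    = 3.3155 × [0.0021298 + 0.078771] = 0.2682 m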